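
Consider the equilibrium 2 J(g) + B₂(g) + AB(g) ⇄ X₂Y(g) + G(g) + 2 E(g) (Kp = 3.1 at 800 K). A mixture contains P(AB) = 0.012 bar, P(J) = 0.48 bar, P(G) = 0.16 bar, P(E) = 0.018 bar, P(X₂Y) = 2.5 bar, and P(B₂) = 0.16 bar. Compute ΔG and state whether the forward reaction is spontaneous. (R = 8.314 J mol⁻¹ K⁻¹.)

Qp = P(X₂Y)·P(G)·P(E)² / (P(J)²·P(B₂)·P(AB)) = (2.5)·(0.16)·(0.018)² / ((0.48)²·(0.16)·(0.012)) = 0.293
ΔG = RT ln(Qp/Kp) = (8.314 J mol⁻¹ K⁻¹)(800 K) × ln(0.293/3.1)
   = (6.651 kJ/mol)(-2.359) = -15.7 kJ/mol
ΔG < 0, so the forward reaction is spontaneous (proceeds forward).

ΔG = -15.7 kJ/mol; the forward reaction is spontaneous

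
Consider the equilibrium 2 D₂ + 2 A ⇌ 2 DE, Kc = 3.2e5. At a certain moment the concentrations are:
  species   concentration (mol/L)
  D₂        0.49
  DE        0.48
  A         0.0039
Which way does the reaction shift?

in the forward direction

Qc = [DE]² / ([D₂]²·[A]²) = (0.48)² / ((0.49)²·(0.0039)²) = 63000
Qc = 63000 < Kc = 3.2e5, so the forward reaction proceeds.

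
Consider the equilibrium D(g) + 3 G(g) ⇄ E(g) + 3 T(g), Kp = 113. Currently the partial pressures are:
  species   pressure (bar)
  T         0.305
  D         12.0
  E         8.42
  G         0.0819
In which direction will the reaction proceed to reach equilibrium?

to the right

Qp = P(E)·P(T)³ / (P(D)·P(G)³) = (8.42)·(0.305)³ / ((12.0)·(0.0819)³) = 36.2
Qp = 36.2 < Kp = 113, so the forward reaction proceeds.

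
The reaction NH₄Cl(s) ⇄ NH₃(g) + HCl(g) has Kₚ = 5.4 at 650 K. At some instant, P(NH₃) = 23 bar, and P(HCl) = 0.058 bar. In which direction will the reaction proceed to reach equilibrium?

to the right

(NH₄Cl is a pure solid — omitted from Qₚ.)
Qₚ = P(NH₃)·P(HCl) = (23)·(0.058) = 1.3
Qₚ = 1.3 < Kₚ = 5.4, so the forward reaction proceeds.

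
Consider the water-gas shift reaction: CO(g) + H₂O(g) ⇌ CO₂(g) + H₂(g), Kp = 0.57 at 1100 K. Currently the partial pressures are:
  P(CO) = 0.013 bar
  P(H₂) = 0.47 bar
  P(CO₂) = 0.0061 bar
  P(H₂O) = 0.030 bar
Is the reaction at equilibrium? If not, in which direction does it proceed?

reverse (toward reactants)

Qp = P(CO₂)·P(H₂) / (P(CO)·P(H₂O)) = (0.0061)·(0.47) / ((0.013)·(0.030)) = 7.4
Qp = 7.4 > Kp = 0.57, so the reverse reaction proceeds.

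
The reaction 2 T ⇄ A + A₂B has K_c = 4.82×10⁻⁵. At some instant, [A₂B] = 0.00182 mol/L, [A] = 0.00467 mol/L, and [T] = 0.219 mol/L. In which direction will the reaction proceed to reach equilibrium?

Q_c = [A]·[A₂B] / [T]² = (0.00467)·(0.00182) / (0.219)² = 1.77×10⁻⁴
Q_c = 1.77×10⁻⁴ > K_c = 4.82×10⁻⁵, so the reverse reaction proceeds.

in the reverse direction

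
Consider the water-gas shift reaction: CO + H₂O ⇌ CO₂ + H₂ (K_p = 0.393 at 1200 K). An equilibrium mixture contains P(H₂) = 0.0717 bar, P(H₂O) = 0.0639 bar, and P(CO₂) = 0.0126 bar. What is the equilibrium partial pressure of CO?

P(CO) = 0.0360 bar

At equilibrium, K_p = P(CO₂)·P(H₂) / (P(CO)·P(H₂O)) = 0.393.
(0.0126)·(0.0717) / ((P(CO))·(0.0639)) = 0.393
P(CO) = 0.0360 bar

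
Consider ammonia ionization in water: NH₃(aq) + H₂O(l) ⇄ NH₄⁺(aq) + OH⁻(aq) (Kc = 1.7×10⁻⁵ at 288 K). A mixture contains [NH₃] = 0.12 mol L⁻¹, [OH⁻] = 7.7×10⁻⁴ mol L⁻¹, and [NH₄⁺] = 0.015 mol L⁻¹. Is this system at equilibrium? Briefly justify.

no; Q > K, reaction proceeds in reverse

(H₂O is a pure liquid — omitted from Qc.)
Qc = [NH₄⁺]·[OH⁻] / [NH₃] = (0.015)·(7.7×10⁻⁴) / (0.12) = 9.6×10⁻⁵
Qc = 9.6×10⁻⁵ > Kc = 1.7×10⁻⁵: net reverse reaction.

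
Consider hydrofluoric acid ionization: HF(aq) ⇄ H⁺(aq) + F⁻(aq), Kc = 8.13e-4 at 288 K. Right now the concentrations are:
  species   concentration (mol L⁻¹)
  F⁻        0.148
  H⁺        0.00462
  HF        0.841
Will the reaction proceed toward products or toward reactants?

no net change (already at equilibrium)

Qc = [H⁺]·[F⁻] / [HF] = (0.00462)·(0.148) / (0.841) = 8.13e-4
Qc = 8.13e-4 = Kc, so the system is already at equilibrium.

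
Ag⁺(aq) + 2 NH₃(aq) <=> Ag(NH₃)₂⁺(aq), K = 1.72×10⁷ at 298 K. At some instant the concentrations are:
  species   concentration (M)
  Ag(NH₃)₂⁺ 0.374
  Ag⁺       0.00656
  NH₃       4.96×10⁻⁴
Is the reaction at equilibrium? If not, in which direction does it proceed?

Q = [Ag(NH₃)₂⁺] / ([Ag⁺]·[NH₃]²) = (0.374) / ((0.00656)·(4.96×10⁻⁴)²) = 2.32×10⁸
Q = 2.32×10⁸ > K = 1.72×10⁷, so the reverse reaction proceeds.

toward reactants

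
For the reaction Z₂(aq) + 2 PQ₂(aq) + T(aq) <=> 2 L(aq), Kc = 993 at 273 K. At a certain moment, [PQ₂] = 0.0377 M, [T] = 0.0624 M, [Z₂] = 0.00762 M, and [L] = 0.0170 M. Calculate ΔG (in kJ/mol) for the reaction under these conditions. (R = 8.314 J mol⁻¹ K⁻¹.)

ΔG = -1.91 kJ/mol

Qc = [L]² / ([Z₂]·[PQ₂]²·[T]) = (0.0170)² / ((0.00762)·(0.0377)²·(0.0624)) = 428
ΔG = RT ln(Qc/Kc) = (8.314 J mol⁻¹ K⁻¹)(273 K) × ln(428/993)
   = (2.270 kJ/mol)(-0.8416) = -1.91 kJ/mol
ΔG < 0, so the forward reaction is spontaneous (proceeds forward).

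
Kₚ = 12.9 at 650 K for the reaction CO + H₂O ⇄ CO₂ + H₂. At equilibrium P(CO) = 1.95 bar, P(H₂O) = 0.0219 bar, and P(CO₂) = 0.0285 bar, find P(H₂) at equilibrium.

At equilibrium, Kₚ = P(CO₂)·P(H₂) / (P(CO)·P(H₂O)) = 12.9.
(0.0285)·(P(H₂)) / ((1.95)·(0.0219)) = 12.9
P(H₂) = 19.3 bar

P(H₂) = 19.3 bar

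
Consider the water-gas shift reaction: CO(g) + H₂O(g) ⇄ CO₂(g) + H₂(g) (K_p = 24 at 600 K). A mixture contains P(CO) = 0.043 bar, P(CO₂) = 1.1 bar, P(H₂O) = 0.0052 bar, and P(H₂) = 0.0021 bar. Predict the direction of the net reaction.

forward (toward products)

Q_p = P(CO₂)·P(H₂) / (P(CO)·P(H₂O)) = (1.1)·(0.0021) / ((0.043)·(0.0052)) = 10
Q_p = 10 < K_p = 24, so the forward reaction proceeds.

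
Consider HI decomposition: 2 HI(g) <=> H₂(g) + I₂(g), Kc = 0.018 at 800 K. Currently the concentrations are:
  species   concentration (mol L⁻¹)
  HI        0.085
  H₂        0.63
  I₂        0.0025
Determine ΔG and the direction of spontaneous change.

Qc = [H₂]·[I₂] / [HI]² = (0.63)·(0.0025) / (0.085)² = 0.218
ΔG = RT ln(Qc/Kc) = (8.314 J mol⁻¹ K⁻¹)(800 K) × ln(0.218/0.018)
   = (6.651 kJ/mol)(2.494) = 16.6 kJ/mol
ΔG > 0, so the forward reaction is non-spontaneous (proceeds in reverse).

ΔG = 16.6 kJ/mol; the forward reaction is non-spontaneous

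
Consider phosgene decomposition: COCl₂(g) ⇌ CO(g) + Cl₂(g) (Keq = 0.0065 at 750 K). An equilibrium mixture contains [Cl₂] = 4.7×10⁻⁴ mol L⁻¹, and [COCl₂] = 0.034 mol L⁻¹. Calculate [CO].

At equilibrium, Keq = [CO]·[Cl₂] / [COCl₂] = 0.0065.
([CO])·(4.7×10⁻⁴) / (0.034) = 0.0065
[CO] = 0.470 = 0.47 mol L⁻¹

[CO] = 0.47 mol L⁻¹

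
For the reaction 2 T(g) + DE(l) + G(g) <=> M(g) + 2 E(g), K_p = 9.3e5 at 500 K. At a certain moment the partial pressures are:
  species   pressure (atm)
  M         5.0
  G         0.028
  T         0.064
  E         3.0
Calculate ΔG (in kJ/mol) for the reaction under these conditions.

ΔG = -3.59 kJ/mol

(DE is a pure liquid — omitted from Q_p.)
Q_p = P(M)·P(E)² / (P(T)²·P(G)) = (5.0)·(3.0)² / ((0.064)²·(0.028)) = 3.92e5
ΔG = RT ln(Q_p/K_p) = (8.314 J mol⁻¹ K⁻¹)(500 K) × ln(3.92e5/9.3e5)
   = (4.157 kJ/mol)(-0.8639) = -3.59 kJ/mol
ΔG < 0, so the forward reaction is spontaneous (proceeds forward).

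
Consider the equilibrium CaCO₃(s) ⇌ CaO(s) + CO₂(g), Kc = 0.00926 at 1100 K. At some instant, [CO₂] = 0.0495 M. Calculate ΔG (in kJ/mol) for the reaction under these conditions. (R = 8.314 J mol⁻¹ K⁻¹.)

ΔG = 15.3 kJ/mol

(CaCO₃, CaO are pure solids — omitted from Qc.)
Qc = [CO₂] = 0.0495
ΔG = RT ln(Qc/Kc) = (8.314 J mol⁻¹ K⁻¹)(1100 K) × ln(0.0495/0.00926)
   = (9.145 kJ/mol)(1.676) = 15.3 kJ/mol
ΔG > 0, so the forward reaction is non-spontaneous (proceeds in reverse).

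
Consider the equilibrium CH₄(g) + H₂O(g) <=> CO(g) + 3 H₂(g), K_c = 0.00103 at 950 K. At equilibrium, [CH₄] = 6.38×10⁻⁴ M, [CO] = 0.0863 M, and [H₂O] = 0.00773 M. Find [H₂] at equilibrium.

[H₂] = 0.00389 M

At equilibrium, K_c = [CO]·[H₂]³ / ([CH₄]·[H₂O]) = 0.00103.
(0.0863)·([H₂])³ / ((6.38×10⁻⁴)·(0.00773)) = 0.00103
[H₂]³ = 5.89×10⁻⁸ ⇒ [H₂] = 0.00389 M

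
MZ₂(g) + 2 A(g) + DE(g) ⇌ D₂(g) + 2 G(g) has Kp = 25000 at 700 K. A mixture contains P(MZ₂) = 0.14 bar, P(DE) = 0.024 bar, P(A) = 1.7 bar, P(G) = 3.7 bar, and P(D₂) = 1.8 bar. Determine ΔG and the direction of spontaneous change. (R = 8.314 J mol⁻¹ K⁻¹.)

Qp = P(D₂)·P(G)² / (P(MZ₂)·P(A)²·P(DE)) = (1.8)·(3.7)² / ((0.14)·(1.7)²·(0.024)) = 2540
ΔG = RT ln(Qp/Kp) = (8.314 J mol⁻¹ K⁻¹)(700 K) × ln(2540/25000)
   = (5.820 kJ/mol)(-2.287) = -13.3 kJ/mol
ΔG < 0, so the forward reaction is spontaneous (proceeds forward).

ΔG = -13.3 kJ/mol; the forward reaction is spontaneous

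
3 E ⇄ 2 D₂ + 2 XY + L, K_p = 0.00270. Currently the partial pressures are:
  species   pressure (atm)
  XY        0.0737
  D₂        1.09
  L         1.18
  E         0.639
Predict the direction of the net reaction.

in the reverse direction

Q_p = P(D₂)²·P(XY)²·P(L) / P(E)³ = (1.09)²·(0.0737)²·(1.18) / (0.639)³ = 0.0292
Q_p = 0.0292 > K_p = 0.00270, so the reverse reaction proceeds.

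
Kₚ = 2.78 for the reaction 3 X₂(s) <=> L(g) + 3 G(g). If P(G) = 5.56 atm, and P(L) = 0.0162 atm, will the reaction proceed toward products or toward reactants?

(X₂ is a pure solid — omitted from Qₚ.)
Qₚ = P(L)·P(G)³ = (0.0162)·(5.56)³ = 2.78
Qₚ = 2.78 = Kₚ, so the system is already at equilibrium.

no net change (already at equilibrium)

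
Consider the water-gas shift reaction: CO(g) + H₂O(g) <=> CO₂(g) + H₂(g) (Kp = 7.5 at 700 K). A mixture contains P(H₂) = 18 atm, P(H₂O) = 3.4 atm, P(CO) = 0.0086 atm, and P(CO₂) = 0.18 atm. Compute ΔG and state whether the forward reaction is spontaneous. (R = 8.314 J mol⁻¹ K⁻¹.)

Qp = P(CO₂)·P(H₂) / (P(CO)·P(H₂O)) = (0.18)·(18) / ((0.0086)·(3.4)) = 111
ΔG = RT ln(Qp/Kp) = (8.314 J mol⁻¹ K⁻¹)(700 K) × ln(111/7.5)
   = (5.820 kJ/mol)(2.695) = 15.7 kJ/mol
ΔG > 0, so the forward reaction is non-spontaneous (proceeds in reverse).

ΔG = 15.7 kJ/mol; the forward reaction is non-spontaneous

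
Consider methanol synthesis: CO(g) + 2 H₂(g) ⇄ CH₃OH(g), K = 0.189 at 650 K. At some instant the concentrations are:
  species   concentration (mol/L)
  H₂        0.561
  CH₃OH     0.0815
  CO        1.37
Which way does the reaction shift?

no net change (already at equilibrium)

Q = [CH₃OH] / ([CO]·[H₂]²) = (0.0815) / ((1.37)·(0.561)²) = 0.189
Q = 0.189 = K, so the system is already at equilibrium.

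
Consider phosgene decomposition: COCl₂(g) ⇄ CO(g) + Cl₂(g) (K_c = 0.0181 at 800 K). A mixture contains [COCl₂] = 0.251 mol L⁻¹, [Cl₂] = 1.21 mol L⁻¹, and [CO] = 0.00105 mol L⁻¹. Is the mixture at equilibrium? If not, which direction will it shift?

no; Q < K, reaction proceeds forward

Q_c = [CO]·[Cl₂] / [COCl₂] = (0.00105)·(1.21) / (0.251) = 0.00506
Q_c = 0.00506 < K_c = 0.0181: net forward reaction.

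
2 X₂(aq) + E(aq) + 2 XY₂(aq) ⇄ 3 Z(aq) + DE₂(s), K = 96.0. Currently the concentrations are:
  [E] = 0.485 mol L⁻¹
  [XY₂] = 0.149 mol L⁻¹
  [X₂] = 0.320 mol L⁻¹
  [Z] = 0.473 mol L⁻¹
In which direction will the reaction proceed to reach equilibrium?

no net change (already at equilibrium)

(DE₂ is a pure solid — omitted from Q.)
Q = [Z]³ / ([X₂]²·[E]·[XY₂]²) = (0.473)³ / ((0.320)²·(0.485)·(0.149)²) = 96.0
Q = 96.0 = K, so the system is already at equilibrium.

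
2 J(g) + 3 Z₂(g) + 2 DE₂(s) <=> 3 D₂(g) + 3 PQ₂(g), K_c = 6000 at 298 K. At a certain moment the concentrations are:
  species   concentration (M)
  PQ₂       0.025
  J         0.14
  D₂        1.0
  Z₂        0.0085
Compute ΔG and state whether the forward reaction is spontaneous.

(DE₂ is a pure solid — omitted from Q_c.)
Q_c = [D₂]³·[PQ₂]³ / ([J]²·[Z₂]³) = (1.0)³·(0.025)³ / ((0.14)²·(0.0085)³) = 1300
ΔG = RT ln(Q_c/K_c) = (8.314 J mol⁻¹ K⁻¹)(298 K) × ln(1300/6000)
   = (2.478 kJ/mol)(-1.529) = -3.79 kJ/mol
ΔG < 0, so the forward reaction is spontaneous (proceeds forward).

ΔG = -3.79 kJ/mol; the forward reaction is spontaneous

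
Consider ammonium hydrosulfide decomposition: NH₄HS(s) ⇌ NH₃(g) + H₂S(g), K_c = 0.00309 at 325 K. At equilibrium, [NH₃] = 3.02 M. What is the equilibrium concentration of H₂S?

[H₂S] = 0.00102 M

(NH₄HS is a pure solid — omitted from K_c.)
At equilibrium, K_c = [NH₃]·[H₂S] = 0.00309.
(3.02)·([H₂S]) = 0.00309
[H₂S] = 0.00102 M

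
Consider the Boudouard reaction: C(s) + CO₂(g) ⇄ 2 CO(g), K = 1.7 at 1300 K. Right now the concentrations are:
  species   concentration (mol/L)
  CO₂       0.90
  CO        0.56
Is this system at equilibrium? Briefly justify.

no; Q < K, reaction proceeds forward

(C is a pure solid — omitted from Q.)
Q = [CO]² / [CO₂] = (0.56)² / (0.90) = 0.35
Q = 0.35 < K = 1.7: net forward reaction.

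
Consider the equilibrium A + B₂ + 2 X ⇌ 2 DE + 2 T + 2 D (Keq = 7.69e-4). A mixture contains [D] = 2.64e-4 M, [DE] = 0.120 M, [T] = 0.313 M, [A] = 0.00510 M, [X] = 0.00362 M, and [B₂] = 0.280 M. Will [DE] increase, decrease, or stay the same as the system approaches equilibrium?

decrease

Q = [DE]²·[T]²·[D]² / ([A]·[B₂]·[X]²) = (0.120)²·(0.313)²·(2.64e-4)² / ((0.00510)·(0.280)·(0.00362)²) = 0.00525
Q = 0.00525 > Keq = 7.69e-4: net reverse reaction.
DE is a product, so it decreases.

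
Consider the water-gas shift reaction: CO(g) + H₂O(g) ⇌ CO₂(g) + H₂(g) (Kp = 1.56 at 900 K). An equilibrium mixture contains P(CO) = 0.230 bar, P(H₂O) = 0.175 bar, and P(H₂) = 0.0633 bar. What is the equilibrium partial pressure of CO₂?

At equilibrium, Kp = P(CO₂)·P(H₂) / (P(CO)·P(H₂O)) = 1.56.
(P(CO₂))·(0.0633) / ((0.230)·(0.175)) = 1.56
P(CO₂) = 0.992 bar

P(CO₂) = 0.992 bar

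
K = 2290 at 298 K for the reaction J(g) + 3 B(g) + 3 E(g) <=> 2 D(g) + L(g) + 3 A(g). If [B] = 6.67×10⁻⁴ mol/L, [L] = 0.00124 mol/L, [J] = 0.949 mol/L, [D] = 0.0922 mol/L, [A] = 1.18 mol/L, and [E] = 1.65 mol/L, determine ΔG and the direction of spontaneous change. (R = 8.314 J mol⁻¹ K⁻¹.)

Q = [D]²·[L]·[A]³ / ([J]·[B]³·[E]³) = (0.0922)²·(0.00124)·(1.18)³ / ((0.949)·(6.67×10⁻⁴)³·(1.65)³) = 13700
ΔG = RT ln(Q/K) = (8.314 J mol⁻¹ K⁻¹)(298 K) × ln(13700/2290)
   = (2.478 kJ/mol)(1.789) = 4.43 kJ/mol
ΔG > 0, so the forward reaction is non-spontaneous (proceeds in reverse).

ΔG = 4.43 kJ/mol; the forward reaction is non-spontaneous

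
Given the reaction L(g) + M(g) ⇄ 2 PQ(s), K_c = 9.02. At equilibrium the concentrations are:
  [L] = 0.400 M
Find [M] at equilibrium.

(PQ is a pure solid — omitted from K_c.)
At equilibrium, K_c = 1 / ([L]·[M]) = 9.02.
1 / ((0.400)·([M])) = 9.02
[M] = 0.277 M

[M] = 0.277 M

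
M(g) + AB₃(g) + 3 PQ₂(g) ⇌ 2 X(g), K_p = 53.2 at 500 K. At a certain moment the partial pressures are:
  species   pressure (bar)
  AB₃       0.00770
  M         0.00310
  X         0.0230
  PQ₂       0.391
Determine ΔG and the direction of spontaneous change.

ΔG = 8.07 kJ/mol; the forward reaction is non-spontaneous

Q_p = P(X)² / (P(M)·P(AB₃)·P(PQ₂)³) = (0.0230)² / ((0.00310)·(0.00770)·(0.391)³) = 371
ΔG = RT ln(Q_p/K_p) = (8.314 J mol⁻¹ K⁻¹)(500 K) × ln(371/53.2)
   = (4.157 kJ/mol)(1.942) = 8.07 kJ/mol
ΔG > 0, so the forward reaction is non-spontaneous (proceeds in reverse).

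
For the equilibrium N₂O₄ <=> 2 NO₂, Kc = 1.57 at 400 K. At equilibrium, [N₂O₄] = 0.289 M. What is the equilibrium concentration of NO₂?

[NO₂] = 0.674 M

At equilibrium, Kc = [NO₂]² / [N₂O₄] = 1.57.
([NO₂])² / (0.289) = 1.57
[NO₂]² = 0.454 ⇒ [NO₂] = 0.674 M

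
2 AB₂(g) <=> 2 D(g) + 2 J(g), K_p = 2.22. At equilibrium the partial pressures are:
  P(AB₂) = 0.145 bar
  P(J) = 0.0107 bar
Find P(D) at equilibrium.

At equilibrium, K_p = P(D)²·P(J)² / P(AB₂)² = 2.22.
(P(D))²·(0.0107)² / (0.145)² = 2.22
P(D)² = 408 ⇒ P(D) = 20.2 bar

P(D) = 20.2 bar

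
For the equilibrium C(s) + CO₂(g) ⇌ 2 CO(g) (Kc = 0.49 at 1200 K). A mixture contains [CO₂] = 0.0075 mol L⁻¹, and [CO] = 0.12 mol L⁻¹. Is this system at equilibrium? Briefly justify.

no; Q > K, reaction proceeds in reverse

(C is a pure solid — omitted from Qc.)
Qc = [CO]² / [CO₂] = (0.12)² / (0.0075) = 1.9
Qc = 1.9 > Kc = 0.49: net reverse reaction.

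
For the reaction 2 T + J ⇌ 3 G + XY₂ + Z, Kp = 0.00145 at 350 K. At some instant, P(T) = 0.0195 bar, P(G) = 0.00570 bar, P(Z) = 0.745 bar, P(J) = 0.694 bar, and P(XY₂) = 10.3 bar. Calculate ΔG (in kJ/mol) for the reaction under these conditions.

Qp = P(G)³·P(XY₂)·P(Z) / (P(T)²·P(J)) = (0.00570)³·(10.3)·(0.745) / ((0.0195)²·(0.694)) = 0.00539
ΔG = RT ln(Qp/Kp) = (8.314 J mol⁻¹ K⁻¹)(350 K) × ln(0.00539/0.00145)
   = (2.910 kJ/mol)(1.313) = 3.82 kJ/mol
ΔG > 0, so the forward reaction is non-spontaneous (proceeds in reverse).

ΔG = 3.82 kJ/mol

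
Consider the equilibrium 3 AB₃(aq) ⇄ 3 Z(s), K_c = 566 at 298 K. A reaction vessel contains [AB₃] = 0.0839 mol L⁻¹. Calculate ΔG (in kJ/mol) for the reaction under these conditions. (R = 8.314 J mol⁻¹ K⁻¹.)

ΔG = 2.71 kJ/mol

(Z is a pure solid — omitted from Q_c.)
Q_c = 1 / [AB₃]³ = 1 / (0.0839)³ = 1690
ΔG = RT ln(Q_c/K_c) = (8.314 J mol⁻¹ K⁻¹)(298 K) × ln(1690/566)
   = (2.478 kJ/mol)(1.094) = 2.71 kJ/mol
ΔG > 0, so the forward reaction is non-spontaneous (proceeds in reverse).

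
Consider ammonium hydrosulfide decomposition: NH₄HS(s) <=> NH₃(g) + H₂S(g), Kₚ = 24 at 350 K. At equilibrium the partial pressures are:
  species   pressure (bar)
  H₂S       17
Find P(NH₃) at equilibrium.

P(NH₃) = 1.4 bar

(NH₄HS is a pure solid — omitted from Kₚ.)
At equilibrium, Kₚ = P(NH₃)·P(H₂S) = 24.
(P(NH₃))·(17) = 24
P(NH₃) = 1.41 = 1.4 bar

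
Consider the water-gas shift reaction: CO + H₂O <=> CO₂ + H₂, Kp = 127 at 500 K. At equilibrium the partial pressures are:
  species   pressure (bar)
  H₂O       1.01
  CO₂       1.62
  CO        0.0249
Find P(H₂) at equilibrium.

At equilibrium, Kp = P(CO₂)·P(H₂) / (P(CO)·P(H₂O)) = 127.
(1.62)·(P(H₂)) / ((0.0249)·(1.01)) = 127
P(H₂) = 1.97 bar

P(H₂) = 1.97 bar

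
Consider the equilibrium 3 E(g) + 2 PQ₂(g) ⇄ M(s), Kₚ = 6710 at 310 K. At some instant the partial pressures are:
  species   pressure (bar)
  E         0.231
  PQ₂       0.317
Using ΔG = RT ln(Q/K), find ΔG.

ΔG = -5.46 kJ/mol

(M is a pure solid — omitted from Qₚ.)
Qₚ = 1 / (P(E)³·P(PQ₂)²) = 1 / ((0.231)³·(0.317)²) = 807
ΔG = RT ln(Qₚ/Kₚ) = (8.314 J mol⁻¹ K⁻¹)(310 K) × ln(807/6710)
   = (2.577 kJ/mol)(-2.118) = -5.46 kJ/mol
ΔG < 0, so the forward reaction is spontaneous (proceeds forward).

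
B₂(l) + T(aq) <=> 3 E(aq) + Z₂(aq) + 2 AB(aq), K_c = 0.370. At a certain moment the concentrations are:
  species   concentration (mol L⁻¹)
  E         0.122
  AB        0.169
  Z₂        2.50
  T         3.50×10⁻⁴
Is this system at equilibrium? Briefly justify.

yes, at equilibrium

(B₂ is a pure liquid — omitted from Q_c.)
Q_c = [E]³·[Z₂]·[AB]² / [T] = (0.122)³·(2.50)·(0.169)² / (3.50×10⁻⁴) = 0.370
Q_c = 0.370 = K_c; the system is at equilibrium.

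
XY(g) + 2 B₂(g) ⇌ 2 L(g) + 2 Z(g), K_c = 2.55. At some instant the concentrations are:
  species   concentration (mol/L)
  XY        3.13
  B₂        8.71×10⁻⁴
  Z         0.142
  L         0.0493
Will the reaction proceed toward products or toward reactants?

reverse (toward reactants)

Q_c = [L]²·[Z]² / ([XY]·[B₂]²) = (0.0493)²·(0.142)² / ((3.13)·(8.71×10⁻⁴)²) = 20.6
Q_c = 20.6 > K_c = 2.55, so the reverse reaction proceeds.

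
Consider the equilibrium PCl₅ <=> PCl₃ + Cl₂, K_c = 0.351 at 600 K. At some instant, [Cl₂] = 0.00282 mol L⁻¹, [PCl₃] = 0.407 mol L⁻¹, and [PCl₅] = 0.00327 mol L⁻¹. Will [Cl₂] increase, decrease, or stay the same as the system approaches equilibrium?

stay the same

Q_c = [PCl₃]·[Cl₂] / [PCl₅] = (0.407)·(0.00282) / (0.00327) = 0.351
Q_c = 0.351 = K_c; the system is at equilibrium.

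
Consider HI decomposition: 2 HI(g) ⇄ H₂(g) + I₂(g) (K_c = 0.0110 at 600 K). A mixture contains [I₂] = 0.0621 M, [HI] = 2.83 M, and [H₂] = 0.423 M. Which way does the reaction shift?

Q_c = [H₂]·[I₂] / [HI]² = (0.423)·(0.0621) / (2.83)² = 0.00328
Q_c = 0.00328 < K_c = 0.0110, so the forward reaction proceeds.

forward (toward products)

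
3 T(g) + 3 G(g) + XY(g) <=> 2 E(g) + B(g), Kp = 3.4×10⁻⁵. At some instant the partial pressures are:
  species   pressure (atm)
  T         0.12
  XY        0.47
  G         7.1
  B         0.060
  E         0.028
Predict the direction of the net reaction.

reverse (toward reactants)

Qp = P(E)²·P(B) / (P(T)³·P(G)³·P(XY)) = (0.028)²·(0.060) / ((0.12)³·(7.1)³·(0.47)) = 1.6×10⁻⁴
Qp = 1.6×10⁻⁴ > Kp = 3.4×10⁻⁵, so the reverse reaction proceeds.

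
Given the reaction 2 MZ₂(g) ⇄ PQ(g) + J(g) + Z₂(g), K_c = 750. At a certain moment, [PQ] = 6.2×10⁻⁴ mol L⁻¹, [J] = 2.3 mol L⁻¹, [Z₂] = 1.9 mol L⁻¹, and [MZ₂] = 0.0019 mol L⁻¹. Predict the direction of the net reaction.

at equilibrium

Q_c = [PQ]·[J]·[Z₂] / [MZ₂]² = (6.2×10⁻⁴)·(2.3)·(1.9) / (0.0019)² = 750
Q_c = 750 = K_c, so the system is already at equilibrium.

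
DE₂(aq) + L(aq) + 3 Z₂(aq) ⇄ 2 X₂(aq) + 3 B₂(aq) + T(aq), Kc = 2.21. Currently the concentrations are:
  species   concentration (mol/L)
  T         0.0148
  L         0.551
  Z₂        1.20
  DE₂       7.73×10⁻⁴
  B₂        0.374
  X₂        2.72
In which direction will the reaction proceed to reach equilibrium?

Qc = [X₂]²·[B₂]³·[T] / ([DE₂]·[L]·[Z₂]³) = (2.72)²·(0.374)³·(0.0148) / ((7.73×10⁻⁴)·(0.551)·(1.20)³) = 7.78
Qc = 7.78 > Kc = 2.21, so the reverse reaction proceeds.

reverse (toward reactants)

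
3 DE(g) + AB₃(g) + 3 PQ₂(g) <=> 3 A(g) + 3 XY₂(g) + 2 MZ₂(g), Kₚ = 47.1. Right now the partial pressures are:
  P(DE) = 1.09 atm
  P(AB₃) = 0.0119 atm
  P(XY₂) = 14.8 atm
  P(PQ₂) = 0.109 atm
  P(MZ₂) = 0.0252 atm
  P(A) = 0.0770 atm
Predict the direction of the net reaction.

Qₚ = P(A)³·P(XY₂)³·P(MZ₂)² / (P(DE)³·P(AB₃)·P(PQ₂)³) = (0.0770)³·(14.8)³·(0.0252)² / ((1.09)³·(0.0119)·(0.109)³) = 47.1
Qₚ = 47.1 = Kₚ, so the system is already at equilibrium.

neither direction; the system is at equilibrium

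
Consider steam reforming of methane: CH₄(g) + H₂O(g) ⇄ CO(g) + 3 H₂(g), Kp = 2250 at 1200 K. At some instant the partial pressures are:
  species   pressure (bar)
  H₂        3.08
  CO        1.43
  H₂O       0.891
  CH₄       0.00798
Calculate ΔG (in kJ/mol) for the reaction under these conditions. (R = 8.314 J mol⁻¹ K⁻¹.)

ΔG = 9.58 kJ/mol

Qp = P(CO)·P(H₂)³ / (P(CH₄)·P(H₂O)) = (1.43)·(3.08)³ / ((0.00798)·(0.891)) = 5880
ΔG = RT ln(Qp/Kp) = (8.314 J mol⁻¹ K⁻¹)(1200 K) × ln(5880/2250)
   = (9.977 kJ/mol)(0.9606) = 9.58 kJ/mol
ΔG > 0, so the forward reaction is non-spontaneous (proceeds in reverse).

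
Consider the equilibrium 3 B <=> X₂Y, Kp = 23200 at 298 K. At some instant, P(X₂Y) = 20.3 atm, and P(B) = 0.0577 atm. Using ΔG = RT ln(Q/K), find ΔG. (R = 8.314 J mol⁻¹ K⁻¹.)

Qp = P(X₂Y) / P(B)³ = (20.3) / (0.0577)³ = 1.06×10⁵
ΔG = RT ln(Qp/Kp) = (8.314 J mol⁻¹ K⁻¹)(298 K) × ln(1.06×10⁵/23200)
   = (2.478 kJ/mol)(1.519) = 3.76 kJ/mol
ΔG > 0, so the forward reaction is non-spontaneous (proceeds in reverse).

ΔG = 3.76 kJ/mol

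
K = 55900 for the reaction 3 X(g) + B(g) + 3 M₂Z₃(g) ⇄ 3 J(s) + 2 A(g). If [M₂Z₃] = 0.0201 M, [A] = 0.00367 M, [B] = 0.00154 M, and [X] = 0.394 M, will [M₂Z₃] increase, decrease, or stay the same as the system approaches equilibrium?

(J is a pure solid — omitted from Q.)
Q = [A]² / ([X]³·[B]·[M₂Z₃]³) = (0.00367)² / ((0.394)³·(0.00154)·(0.0201)³) = 17600
Q = 17600 < K = 55900: net forward reaction.
M₂Z₃ is a reactant, so it decreases.

decrease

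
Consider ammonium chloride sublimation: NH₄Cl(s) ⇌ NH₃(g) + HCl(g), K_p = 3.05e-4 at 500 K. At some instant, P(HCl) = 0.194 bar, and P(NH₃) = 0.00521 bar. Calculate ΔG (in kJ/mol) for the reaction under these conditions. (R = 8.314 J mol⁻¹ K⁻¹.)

ΔG = 4.98 kJ/mol

(NH₄Cl is a pure solid — omitted from Q_p.)
Q_p = P(NH₃)·P(HCl) = (0.00521)·(0.194) = 0.00101
ΔG = RT ln(Q_p/K_p) = (8.314 J mol⁻¹ K⁻¹)(500 K) × ln(0.00101/3.05e-4)
   = (4.157 kJ/mol)(1.197) = 4.98 kJ/mol
ΔG > 0, so the forward reaction is non-spontaneous (proceeds in reverse).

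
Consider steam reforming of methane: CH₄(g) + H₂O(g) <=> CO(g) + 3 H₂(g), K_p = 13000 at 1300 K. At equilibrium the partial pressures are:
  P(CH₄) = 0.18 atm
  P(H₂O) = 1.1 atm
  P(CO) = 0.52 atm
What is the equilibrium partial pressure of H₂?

P(H₂) = 17 atm

At equilibrium, K_p = P(CO)·P(H₂)³ / (P(CH₄)·P(H₂O)) = 13000.
(0.52)·(P(H₂))³ / ((0.18)·(1.1)) = 13000
P(H₂)³ = 4950 ⇒ P(H₂) = 17 atm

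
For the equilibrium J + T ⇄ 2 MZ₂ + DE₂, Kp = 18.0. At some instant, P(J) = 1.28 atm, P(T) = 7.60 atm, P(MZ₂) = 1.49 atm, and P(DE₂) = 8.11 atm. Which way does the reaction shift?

Qp = P(MZ₂)²·P(DE₂) / (P(J)·P(T)) = (1.49)²·(8.11) / ((1.28)·(7.60)) = 1.85
Qp = 1.85 < Kp = 18.0, so the forward reaction proceeds.

forward (toward products)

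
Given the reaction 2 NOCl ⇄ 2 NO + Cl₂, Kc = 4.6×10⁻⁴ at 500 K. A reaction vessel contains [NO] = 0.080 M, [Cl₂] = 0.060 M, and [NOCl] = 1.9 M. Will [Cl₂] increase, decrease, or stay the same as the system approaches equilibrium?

Qc = [NO]²·[Cl₂] / [NOCl]² = (0.080)²·(0.060) / (1.9)² = 1.1×10⁻⁴
Qc = 1.1×10⁻⁴ < Kc = 4.6×10⁻⁴: net forward reaction.
Cl₂ is a product, so it increases.

increase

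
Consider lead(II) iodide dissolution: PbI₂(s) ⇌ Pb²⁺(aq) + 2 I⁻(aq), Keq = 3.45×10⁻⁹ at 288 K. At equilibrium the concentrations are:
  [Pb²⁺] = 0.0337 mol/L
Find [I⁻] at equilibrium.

[I⁻] = 3.20×10⁻⁴ mol/L

(PbI₂ is a pure solid — omitted from Keq.)
At equilibrium, Keq = [Pb²⁺]·[I⁻]² = 3.45×10⁻⁹.
(0.0337)·([I⁻])² = 3.45×10⁻⁹
[I⁻]² = 1.02×10⁻⁷ ⇒ [I⁻] = 3.20×10⁻⁴ mol/L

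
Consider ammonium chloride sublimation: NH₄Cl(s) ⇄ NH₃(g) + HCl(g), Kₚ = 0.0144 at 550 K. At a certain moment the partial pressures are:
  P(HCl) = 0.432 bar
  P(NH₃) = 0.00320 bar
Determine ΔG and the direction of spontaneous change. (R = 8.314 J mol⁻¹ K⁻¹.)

ΔG = -10.7 kJ/mol; the forward reaction is spontaneous

(NH₄Cl is a pure solid — omitted from Qₚ.)
Qₚ = P(NH₃)·P(HCl) = (0.00320)·(0.432) = 0.00138
ΔG = RT ln(Qₚ/Kₚ) = (8.314 J mol⁻¹ K⁻¹)(550 K) × ln(0.00138/0.0144)
   = (4.573 kJ/mol)(-2.345) = -10.7 kJ/mol
ΔG < 0, so the forward reaction is spontaneous (proceeds forward).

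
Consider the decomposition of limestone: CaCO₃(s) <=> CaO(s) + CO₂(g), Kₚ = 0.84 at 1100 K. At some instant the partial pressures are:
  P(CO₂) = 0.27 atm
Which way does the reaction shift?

to the right

(CaCO₃, CaO are pure solids — omitted from Qₚ.)
Qₚ = P(CO₂) = 0.27
Qₚ = 0.27 < Kₚ = 0.84, so the forward reaction proceeds.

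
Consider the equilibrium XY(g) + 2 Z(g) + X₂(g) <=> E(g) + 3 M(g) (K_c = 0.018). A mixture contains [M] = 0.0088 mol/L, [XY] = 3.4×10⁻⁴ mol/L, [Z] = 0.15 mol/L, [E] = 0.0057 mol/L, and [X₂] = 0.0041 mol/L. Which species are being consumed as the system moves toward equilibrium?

E, M (products)

Q_c = [E]·[M]³ / ([XY]·[Z]²·[X₂]) = (0.0057)·(0.0088)³ / ((3.4×10⁻⁴)·(0.15)²·(0.0041)) = 0.12
Q_c = 0.12 > K_c = 0.018: net reverse reaction.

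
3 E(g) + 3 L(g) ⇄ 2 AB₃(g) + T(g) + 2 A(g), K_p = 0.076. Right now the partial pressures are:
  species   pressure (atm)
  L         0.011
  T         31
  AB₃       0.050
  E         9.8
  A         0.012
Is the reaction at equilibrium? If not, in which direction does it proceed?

to the right

Q_p = P(AB₃)²·P(T)·P(A)² / (P(E)³·P(L)³) = (0.050)²·(31)·(0.012)² / ((9.8)³·(0.011)³) = 0.0089
Q_p = 0.0089 < K_p = 0.076, so the forward reaction proceeds.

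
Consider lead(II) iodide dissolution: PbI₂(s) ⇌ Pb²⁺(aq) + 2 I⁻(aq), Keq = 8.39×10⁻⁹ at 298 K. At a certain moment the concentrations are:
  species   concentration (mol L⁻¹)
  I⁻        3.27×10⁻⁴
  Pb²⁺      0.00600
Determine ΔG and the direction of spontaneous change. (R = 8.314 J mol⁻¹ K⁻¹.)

ΔG = -6.37 kJ/mol; the forward reaction is spontaneous

(PbI₂ is a pure solid — omitted from Q.)
Q = [Pb²⁺]·[I⁻]² = (0.00600)·(3.27×10⁻⁴)² = 6.42×10⁻¹⁰
ΔG = RT ln(Q/Keq) = (8.314 J mol⁻¹ K⁻¹)(298 K) × ln(6.42×10⁻¹⁰/8.39×10⁻⁹)
   = (2.478 kJ/mol)(-2.570) = -6.37 kJ/mol
ΔG < 0, so the forward reaction is spontaneous (proceeds forward).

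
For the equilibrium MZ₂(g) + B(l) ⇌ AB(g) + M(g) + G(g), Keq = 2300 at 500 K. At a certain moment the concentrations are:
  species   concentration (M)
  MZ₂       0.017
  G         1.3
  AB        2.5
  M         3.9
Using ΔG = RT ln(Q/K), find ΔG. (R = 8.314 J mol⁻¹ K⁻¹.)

ΔG = -4.68 kJ/mol

(B is a pure liquid — omitted from Q.)
Q = [AB]·[M]·[G] / [MZ₂] = (2.5)·(3.9)·(1.3) / (0.017) = 746
ΔG = RT ln(Q/Keq) = (8.314 J mol⁻¹ K⁻¹)(500 K) × ln(746/2300)
   = (4.157 kJ/mol)(-1.126) = -4.68 kJ/mol
ΔG < 0, so the forward reaction is spontaneous (proceeds forward).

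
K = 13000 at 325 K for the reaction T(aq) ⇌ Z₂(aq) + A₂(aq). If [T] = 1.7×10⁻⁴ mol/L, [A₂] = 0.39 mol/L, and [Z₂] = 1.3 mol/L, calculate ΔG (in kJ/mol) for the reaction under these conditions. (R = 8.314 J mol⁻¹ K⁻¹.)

Q = [Z₂]·[A₂] / [T] = (1.3)·(0.39) / (1.7×10⁻⁴) = 2980
ΔG = RT ln(Q/K) = (8.314 J mol⁻¹ K⁻¹)(325 K) × ln(2980/13000)
   = (2.702 kJ/mol)(-1.473) = -3.98 kJ/mol
ΔG < 0, so the forward reaction is spontaneous (proceeds forward).

ΔG = -3.98 kJ/mol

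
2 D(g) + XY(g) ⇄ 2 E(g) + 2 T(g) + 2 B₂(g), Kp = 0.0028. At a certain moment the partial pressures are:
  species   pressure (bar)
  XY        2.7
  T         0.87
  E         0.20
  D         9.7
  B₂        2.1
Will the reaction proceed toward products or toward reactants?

to the right

Qp = P(E)²·P(T)²·P(B₂)² / (P(D)²·P(XY)) = (0.20)²·(0.87)²·(2.1)² / ((9.7)²·(2.7)) = 5.3×10⁻⁴
Qp = 5.3×10⁻⁴ < Kp = 0.0028, so the forward reaction proceeds.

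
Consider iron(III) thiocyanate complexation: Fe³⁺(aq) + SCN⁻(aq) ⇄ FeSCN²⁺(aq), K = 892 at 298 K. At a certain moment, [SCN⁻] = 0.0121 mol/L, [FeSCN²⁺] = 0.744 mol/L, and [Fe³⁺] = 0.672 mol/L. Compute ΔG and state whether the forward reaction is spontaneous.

ΔG = -5.64 kJ/mol; the forward reaction is spontaneous

Q = [FeSCN²⁺] / ([Fe³⁺]·[SCN⁻]) = (0.744) / ((0.672)·(0.0121)) = 91.5
ΔG = RT ln(Q/K) = (8.314 J mol⁻¹ K⁻¹)(298 K) × ln(91.5/892)
   = (2.478 kJ/mol)(-2.277) = -5.64 kJ/mol
ΔG < 0, so the forward reaction is spontaneous (proceeds forward).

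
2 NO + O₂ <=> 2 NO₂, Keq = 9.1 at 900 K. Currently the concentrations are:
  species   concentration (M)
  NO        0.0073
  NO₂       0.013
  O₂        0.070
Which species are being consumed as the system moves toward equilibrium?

NO₂ (products)

Q = [NO₂]² / ([NO]²·[O₂]) = (0.013)² / ((0.0073)²·(0.070)) = 45
Q = 45 > Keq = 9.1: net reverse reaction.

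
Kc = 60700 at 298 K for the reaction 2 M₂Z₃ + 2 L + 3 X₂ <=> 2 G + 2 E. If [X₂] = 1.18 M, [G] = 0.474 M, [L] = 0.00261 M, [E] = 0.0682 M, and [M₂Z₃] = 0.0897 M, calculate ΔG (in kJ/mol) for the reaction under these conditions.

ΔG = -4.10 kJ/mol

Qc = [G]²·[E]² / ([M₂Z₃]²·[L]²·[X₂]³) = (0.474)²·(0.0682)² / ((0.0897)²·(0.00261)²·(1.18)³) = 11600
ΔG = RT ln(Qc/Kc) = (8.314 J mol⁻¹ K⁻¹)(298 K) × ln(11600/60700)
   = (2.478 kJ/mol)(-1.655) = -4.10 kJ/mol
ΔG < 0, so the forward reaction is spontaneous (proceeds forward).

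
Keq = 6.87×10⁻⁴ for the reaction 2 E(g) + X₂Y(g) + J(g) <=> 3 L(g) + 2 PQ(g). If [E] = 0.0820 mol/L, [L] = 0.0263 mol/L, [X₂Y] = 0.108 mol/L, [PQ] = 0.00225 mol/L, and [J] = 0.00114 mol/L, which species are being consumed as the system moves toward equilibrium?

Q = [L]³·[PQ]² / ([E]²·[X₂Y]·[J]) = (0.0263)³·(0.00225)² / ((0.0820)²·(0.108)·(0.00114)) = 1.11×10⁻⁴
Q = 1.11×10⁻⁴ < Keq = 6.87×10⁻⁴: net forward reaction.

E, X₂Y, J (reactants)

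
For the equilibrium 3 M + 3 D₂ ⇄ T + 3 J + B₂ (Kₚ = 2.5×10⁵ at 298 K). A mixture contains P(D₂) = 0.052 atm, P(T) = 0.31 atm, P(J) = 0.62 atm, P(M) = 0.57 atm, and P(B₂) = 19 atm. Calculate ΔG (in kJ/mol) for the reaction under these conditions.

Qₚ = P(T)·P(J)³·P(B₂) / (P(M)³·P(D₂)³) = (0.31)·(0.62)³·(19) / ((0.57)³·(0.052)³) = 53900
ΔG = RT ln(Qₚ/Kₚ) = (8.314 J mol⁻¹ K⁻¹)(298 K) × ln(53900/2.5×10⁵)
   = (2.478 kJ/mol)(-1.534) = -3.80 kJ/mol
ΔG < 0, so the forward reaction is spontaneous (proceeds forward).

ΔG = -3.80 kJ/mol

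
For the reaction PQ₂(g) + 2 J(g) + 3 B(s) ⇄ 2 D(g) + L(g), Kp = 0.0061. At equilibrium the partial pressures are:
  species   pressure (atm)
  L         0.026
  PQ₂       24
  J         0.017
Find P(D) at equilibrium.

P(D) = 0.040 atm

(B is a pure solid — omitted from Kp.)
At equilibrium, Kp = P(D)²·P(L) / (P(PQ₂)·P(J)²) = 0.0061.
(P(D))²·(0.026) / ((24)·(0.017)²) = 0.0061
P(D)² = 0.00163 ⇒ P(D) = 0.040 atm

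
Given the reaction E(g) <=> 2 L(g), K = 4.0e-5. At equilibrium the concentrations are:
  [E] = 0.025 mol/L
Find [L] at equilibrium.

[L] = 0.0010 mol/L

At equilibrium, K = [L]² / [E] = 4.0e-5.
([L])² / (0.025) = 4.0e-5
[L]² = 1.00e-6 ⇒ [L] = 0.0010 mol/L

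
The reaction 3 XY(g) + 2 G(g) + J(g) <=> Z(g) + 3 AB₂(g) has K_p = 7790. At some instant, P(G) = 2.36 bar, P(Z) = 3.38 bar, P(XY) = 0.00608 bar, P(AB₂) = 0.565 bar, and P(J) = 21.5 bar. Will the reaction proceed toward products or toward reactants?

reverse (toward reactants)

Q_p = P(Z)·P(AB₂)³ / (P(XY)³·P(G)²·P(J)) = (3.38)·(0.565)³ / ((0.00608)³·(2.36)²·(21.5)) = 22700
Q_p = 22700 > K_p = 7790, so the reverse reaction proceeds.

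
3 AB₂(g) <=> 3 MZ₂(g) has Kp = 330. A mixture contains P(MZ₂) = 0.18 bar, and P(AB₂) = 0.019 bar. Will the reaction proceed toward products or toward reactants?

Qp = P(MZ₂)³ / P(AB₂)³ = (0.18)³ / (0.019)³ = 850
Qp = 850 > Kp = 330, so the reverse reaction proceeds.

toward reactants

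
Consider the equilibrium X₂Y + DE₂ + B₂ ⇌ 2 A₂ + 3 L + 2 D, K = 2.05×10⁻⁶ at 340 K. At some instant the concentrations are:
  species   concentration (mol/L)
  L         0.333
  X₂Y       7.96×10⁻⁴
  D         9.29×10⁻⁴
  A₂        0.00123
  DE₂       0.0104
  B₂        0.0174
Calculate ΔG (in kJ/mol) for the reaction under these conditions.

Q = [A₂]²·[L]³·[D]² / ([X₂Y]·[DE₂]·[B₂]) = (0.00123)²·(0.333)³·(9.29×10⁻⁴)² / ((7.96×10⁻⁴)·(0.0104)·(0.0174)) = 3.35×10⁻⁷
ΔG = RT ln(Q/K) = (8.314 J mol⁻¹ K⁻¹)(340 K) × ln(3.35×10⁻⁷/2.05×10⁻⁶)
   = (2.827 kJ/mol)(-1.811) = -5.12 kJ/mol
ΔG < 0, so the forward reaction is spontaneous (proceeds forward).

ΔG = -5.12 kJ/mol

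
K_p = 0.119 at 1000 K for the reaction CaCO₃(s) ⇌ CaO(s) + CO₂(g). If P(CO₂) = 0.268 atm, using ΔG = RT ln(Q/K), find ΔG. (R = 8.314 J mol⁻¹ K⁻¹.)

ΔG = 6.75 kJ/mol

(CaCO₃, CaO are pure solids — omitted from Q_p.)
Q_p = P(CO₂) = 0.268
ΔG = RT ln(Q_p/K_p) = (8.314 J mol⁻¹ K⁻¹)(1000 K) × ln(0.268/0.119)
   = (8.314 kJ/mol)(0.8119) = 6.75 kJ/mol
ΔG > 0, so the forward reaction is non-spontaneous (proceeds in reverse).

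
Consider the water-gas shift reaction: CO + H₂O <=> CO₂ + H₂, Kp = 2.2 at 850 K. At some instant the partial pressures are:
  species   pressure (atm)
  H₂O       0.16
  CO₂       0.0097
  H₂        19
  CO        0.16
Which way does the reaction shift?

Qp = P(CO₂)·P(H₂) / (P(CO)·P(H₂O)) = (0.0097)·(19) / ((0.16)·(0.16)) = 7.2
Qp = 7.2 > Kp = 2.2, so the reverse reaction proceeds.

toward reactants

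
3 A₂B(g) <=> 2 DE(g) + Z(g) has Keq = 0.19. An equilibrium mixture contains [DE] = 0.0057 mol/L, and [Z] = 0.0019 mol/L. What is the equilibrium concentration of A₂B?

At equilibrium, Keq = [DE]²·[Z] / [A₂B]³ = 0.19.
(0.0057)²·(0.0019) / ([A₂B])³ = 0.19
[A₂B]³ = 3.25×10⁻⁷ ⇒ [A₂B] = 0.0069 mol/L

[A₂B] = 0.0069 mol/L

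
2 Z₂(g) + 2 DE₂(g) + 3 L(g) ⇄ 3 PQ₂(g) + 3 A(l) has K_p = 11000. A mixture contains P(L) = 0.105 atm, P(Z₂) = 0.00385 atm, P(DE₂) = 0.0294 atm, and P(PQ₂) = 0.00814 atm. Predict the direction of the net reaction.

to the left

(A is a pure liquid — omitted from Q_p.)
Q_p = P(PQ₂)³ / (P(Z₂)²·P(DE₂)²·P(L)³) = (0.00814)³ / ((0.00385)²·(0.0294)²·(0.105)³) = 36400
Q_p = 36400 > K_p = 11000, so the reverse reaction proceeds.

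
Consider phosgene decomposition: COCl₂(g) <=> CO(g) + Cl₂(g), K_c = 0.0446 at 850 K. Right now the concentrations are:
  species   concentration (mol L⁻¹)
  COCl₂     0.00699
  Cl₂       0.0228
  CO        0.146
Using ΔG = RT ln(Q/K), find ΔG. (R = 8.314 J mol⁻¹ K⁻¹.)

Q_c = [CO]·[Cl₂] / [COCl₂] = (0.146)·(0.0228) / (0.00699) = 0.476
ΔG = RT ln(Q_c/K_c) = (8.314 J mol⁻¹ K⁻¹)(850 K) × ln(0.476/0.0446)
   = (7.067 kJ/mol)(2.368) = 16.7 kJ/mol
ΔG > 0, so the forward reaction is non-spontaneous (proceeds in reverse).

ΔG = 16.7 kJ/mol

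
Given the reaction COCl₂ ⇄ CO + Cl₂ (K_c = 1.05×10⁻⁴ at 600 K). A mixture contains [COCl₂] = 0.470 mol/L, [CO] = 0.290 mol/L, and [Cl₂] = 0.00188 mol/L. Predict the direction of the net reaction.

reverse (toward reactants)

Q_c = [CO]·[Cl₂] / [COCl₂] = (0.290)·(0.00188) / (0.470) = 0.00116
Q_c = 0.00116 > K_c = 1.05×10⁻⁴, so the reverse reaction proceeds.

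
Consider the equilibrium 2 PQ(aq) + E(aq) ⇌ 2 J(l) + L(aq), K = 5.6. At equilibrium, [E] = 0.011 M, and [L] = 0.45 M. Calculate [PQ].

[PQ] = 2.7 M

(J is a pure liquid — omitted from K.)
At equilibrium, K = [L] / ([PQ]²·[E]) = 5.6.
(0.45) / (([PQ])²·(0.011)) = 5.6
[PQ]² = 7.31 ⇒ [PQ] = 2.7 M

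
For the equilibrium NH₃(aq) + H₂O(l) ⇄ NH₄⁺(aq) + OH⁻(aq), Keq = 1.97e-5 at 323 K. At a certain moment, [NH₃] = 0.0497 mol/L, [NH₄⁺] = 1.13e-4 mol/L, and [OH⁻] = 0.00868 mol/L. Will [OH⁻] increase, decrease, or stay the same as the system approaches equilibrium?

(H₂O is a pure liquid — omitted from Q.)
Q = [NH₄⁺]·[OH⁻] / [NH₃] = (1.13e-4)·(0.00868) / (0.0497) = 1.97e-5
Q = 1.97e-5 = Keq; the system is at equilibrium.

stay the same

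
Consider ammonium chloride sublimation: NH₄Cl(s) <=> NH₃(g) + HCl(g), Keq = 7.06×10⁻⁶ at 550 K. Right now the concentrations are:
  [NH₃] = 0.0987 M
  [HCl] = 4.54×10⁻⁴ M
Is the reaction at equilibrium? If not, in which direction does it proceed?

to the left

(NH₄Cl is a pure solid — omitted from Q.)
Q = [NH₃]·[HCl] = (0.0987)·(4.54×10⁻⁴) = 4.48×10⁻⁵
Q = 4.48×10⁻⁵ > Keq = 7.06×10⁻⁶, so the reverse reaction proceeds.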